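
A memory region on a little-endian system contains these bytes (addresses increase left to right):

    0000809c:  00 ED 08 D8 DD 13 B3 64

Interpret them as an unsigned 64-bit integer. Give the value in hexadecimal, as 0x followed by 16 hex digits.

In little-endian order the low byte comes first in memory.
Reassemble most-significant byte first: 64 B3 13 DD D8 08 ED 00 → 0x64B313DDD808ED00.

0x64B313DDD808ED00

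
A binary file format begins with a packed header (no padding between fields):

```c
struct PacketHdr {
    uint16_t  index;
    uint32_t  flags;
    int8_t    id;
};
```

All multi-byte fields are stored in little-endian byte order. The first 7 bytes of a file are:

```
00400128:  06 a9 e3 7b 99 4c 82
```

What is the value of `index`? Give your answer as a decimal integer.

`index` is the first field, at byte offset 0, occupying 2 bytes.
Bytes at offsets 0..1: 06 A9.
Little-endian: lowest address holds the least-significant byte.
Reassemble most-significant byte first: A9 06 → 0xA906.
0xA906 = 43270.

43270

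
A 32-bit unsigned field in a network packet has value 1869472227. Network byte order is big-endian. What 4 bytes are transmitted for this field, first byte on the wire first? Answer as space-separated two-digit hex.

6F 6D E1 E3

1869472227 in hexadecimal, padded to 32 bits, is 0x6F6DE1E3.
Split into bytes (most-significant first): 6F 6D E1 E3.
Big-endian: lowest address holds the most-significant byte.
So the memory order matches the most-significant-first order: 6F 6D E1 E3.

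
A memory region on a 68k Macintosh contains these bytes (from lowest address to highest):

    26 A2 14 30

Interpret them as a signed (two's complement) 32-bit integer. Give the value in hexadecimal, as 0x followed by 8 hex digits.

0x26A21430

In big-endian order the high byte comes first in memory.
The bytes are already most-significant first: 0x26A21430.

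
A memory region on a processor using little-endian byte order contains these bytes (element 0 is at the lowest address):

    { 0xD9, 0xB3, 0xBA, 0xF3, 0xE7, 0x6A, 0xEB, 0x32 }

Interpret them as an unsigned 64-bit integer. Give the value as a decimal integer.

Little-endian: lowest address holds the least-significant byte.
Reassemble most-significant byte first: 32 EB 6A E7 F3 BA B3 D9 → 0x32EB6AE7F3BAB3D9.
0x32EB6AE7F3BAB3D9 = 3669143865882489817.

3669143865882489817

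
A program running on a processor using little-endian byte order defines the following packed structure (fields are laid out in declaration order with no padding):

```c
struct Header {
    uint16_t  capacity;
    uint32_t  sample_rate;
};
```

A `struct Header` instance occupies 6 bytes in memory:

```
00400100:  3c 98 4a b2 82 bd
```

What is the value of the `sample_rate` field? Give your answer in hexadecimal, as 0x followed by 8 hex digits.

`sample_rate` follows `capacity` (2 bytes), so it starts at byte offset 2 and occupies 4 bytes.
Bytes at offsets 2..5: 4A B2 82 BD.
Little-endian: lowest address holds the least-significant byte.
Reassemble most-significant byte first: BD 82 B2 4A → 0xBD82B24A.

0xBD82B24A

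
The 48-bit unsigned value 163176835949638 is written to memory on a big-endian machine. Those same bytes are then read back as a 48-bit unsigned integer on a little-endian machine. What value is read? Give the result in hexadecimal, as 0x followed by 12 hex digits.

163176835949638 in 48-bit hexadecimal is 0x94689157A446.
Stored big-endian, the bytes at ascending addresses are 94 68 91 57 A4 46.
Read back as little-endian, the first byte is least significant, giving 0x46A457916894.

0x46A457916894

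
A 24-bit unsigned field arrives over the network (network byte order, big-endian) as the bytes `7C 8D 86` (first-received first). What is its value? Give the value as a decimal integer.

8162694

Big-endian: lowest address holds the most-significant byte.
The bytes are already most-significant first: 0x7C8D86.
0x7C8D86 = 8162694.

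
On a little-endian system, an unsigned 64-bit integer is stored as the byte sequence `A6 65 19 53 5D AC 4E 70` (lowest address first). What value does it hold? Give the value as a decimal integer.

In little-endian order the low byte comes first in memory.
Reassemble most-significant byte first: 70 4E AC 5D 53 19 65 A6 → 0x704EAC5D531965A6.
0x704EAC5D531965A6 = 8092595097257469350.

8092595097257469350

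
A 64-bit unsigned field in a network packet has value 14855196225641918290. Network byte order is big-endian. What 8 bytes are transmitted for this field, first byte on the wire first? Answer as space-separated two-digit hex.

CE 28 42 42 D2 1C 2F 52

14855196225641918290 in hexadecimal, padded to 64 bits, is 0xCE284242D21C2F52.
Split into bytes (most-significant first): CE 28 42 42 D2 1C 2F 52.
Big-endian stores the most-significant byte at the lowest address.
So the memory order matches the most-significant-first order: CE 28 42 42 D2 1C 2F 52.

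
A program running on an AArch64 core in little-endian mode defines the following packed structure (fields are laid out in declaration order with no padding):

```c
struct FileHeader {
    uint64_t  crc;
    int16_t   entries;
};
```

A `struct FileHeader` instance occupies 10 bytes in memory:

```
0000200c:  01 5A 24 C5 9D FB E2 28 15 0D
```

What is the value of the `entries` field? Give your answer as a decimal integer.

3349

`entries` follows `crc` (8 bytes), so it starts at byte offset 8 and occupies 2 bytes.
Bytes at offsets 8..9: 15 0D.
In little-endian order the low byte comes first in memory.
Reassemble most-significant byte first: 0D 15 → 0x0D15.
0x0D15 = 3349.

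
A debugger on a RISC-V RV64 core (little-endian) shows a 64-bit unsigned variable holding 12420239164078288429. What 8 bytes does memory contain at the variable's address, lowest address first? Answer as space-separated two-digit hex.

2D EE 47 E8 B6 8D 5D AC

12420239164078288429 in hexadecimal, padded to 64 bits, is 0xAC5D8DB6E847EE2D.
Split into bytes (most-significant first): AC 5D 8D B6 E8 47 EE 2D.
Little-endian stores the least-significant byte at the lowest address.
So at ascending addresses the bytes are 2D EE 47 E8 B6 8D 5D AC.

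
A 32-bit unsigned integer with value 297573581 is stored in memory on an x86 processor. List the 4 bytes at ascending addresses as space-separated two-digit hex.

297573581 in hexadecimal, padded to 32 bits, is 0x11BC9CCD.
Split into bytes (most-significant first): 11 BC 9C CD.
In little-endian order the low byte comes first in memory.
So at ascending addresses the bytes are CD 9C BC 11.

CD 9C BC 11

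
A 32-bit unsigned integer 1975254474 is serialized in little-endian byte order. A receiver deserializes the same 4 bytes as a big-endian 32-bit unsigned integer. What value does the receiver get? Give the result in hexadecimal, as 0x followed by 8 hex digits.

0xCAFDBB75

1975254474 in 32-bit hexadecimal is 0x75BBFDCA.
Stored little-endian, the bytes at ascending addresses are CA FD BB 75.
Read back as big-endian, the last byte is least significant, giving 0xCAFDBB75.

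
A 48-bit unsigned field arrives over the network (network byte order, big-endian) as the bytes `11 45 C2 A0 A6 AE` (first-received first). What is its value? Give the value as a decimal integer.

18991315723950

In big-endian order the high byte comes first in memory.
The bytes are already most-significant first: 0x1145C2A0A6AE.
0x1145C2A0A6AE = 18991315723950.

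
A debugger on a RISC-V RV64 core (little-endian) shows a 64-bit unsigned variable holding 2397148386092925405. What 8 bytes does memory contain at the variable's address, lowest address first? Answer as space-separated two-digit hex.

2397148386092925405 in hexadecimal, padded to 64 bits, is 0x214461C1AAF841DD.
Split into bytes (most-significant first): 21 44 61 C1 AA F8 41 DD.
Little-endian stores the least-significant byte at the lowest address.
So at ascending addresses the bytes are DD 41 F8 AA C1 61 44 21.

DD 41 F8 AA C1 61 44 21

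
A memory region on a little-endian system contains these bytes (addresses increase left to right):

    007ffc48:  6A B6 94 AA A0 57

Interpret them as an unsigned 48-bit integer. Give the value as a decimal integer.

Little-endian: lowest address holds the least-significant byte.
Reassemble most-significant byte first: 57 A0 AA 94 B6 6A → 0x57A0AA94B66A.
0x57A0AA94B66A = 96347568256618.

96347568256618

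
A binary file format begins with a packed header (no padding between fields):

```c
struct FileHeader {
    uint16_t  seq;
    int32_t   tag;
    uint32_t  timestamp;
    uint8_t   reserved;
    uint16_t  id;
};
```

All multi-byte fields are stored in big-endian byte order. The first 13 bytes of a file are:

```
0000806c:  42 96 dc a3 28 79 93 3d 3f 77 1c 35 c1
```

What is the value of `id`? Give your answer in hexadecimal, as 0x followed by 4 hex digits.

0x35C1

`id` follows `seq` (2 B), `tag` (4 B), `timestamp` (4 B), `reserved` (1 B), so it starts at offset 2 + 4 + 4 + 1 = 11 and occupies 2 bytes.
Bytes at offsets 11..12: 35 C1.
Big-endian: lowest address holds the most-significant byte.
The bytes are already most-significant first: 0x35C1.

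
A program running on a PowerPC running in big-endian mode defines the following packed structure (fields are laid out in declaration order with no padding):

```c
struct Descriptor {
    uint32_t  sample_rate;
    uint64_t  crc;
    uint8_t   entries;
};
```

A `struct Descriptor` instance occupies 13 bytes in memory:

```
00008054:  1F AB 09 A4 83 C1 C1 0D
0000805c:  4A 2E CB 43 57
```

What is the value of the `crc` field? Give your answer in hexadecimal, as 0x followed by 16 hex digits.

0x83C1C10D4A2ECB43

`crc` follows `sample_rate` (4 bytes), so it starts at byte offset 4 and occupies 8 bytes.
Bytes at offsets 4..11: 83 C1 C1 0D 4A 2E CB 43.
Big-endian: lowest address holds the most-significant byte.
The bytes are already most-significant first: 0x83C1C10D4A2ECB43.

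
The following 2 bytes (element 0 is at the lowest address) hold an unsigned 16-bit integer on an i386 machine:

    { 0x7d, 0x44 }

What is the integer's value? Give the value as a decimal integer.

Little-endian stores the least-significant byte at the lowest address.
Reassemble most-significant byte first: 44 7D → 0x447D.
0x447D = 17533.

17533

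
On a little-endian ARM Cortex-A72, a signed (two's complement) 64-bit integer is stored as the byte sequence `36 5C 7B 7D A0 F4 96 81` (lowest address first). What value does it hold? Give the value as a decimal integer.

In little-endian order the low byte comes first in memory.
Reassemble most-significant byte first: 81 96 F4 A0 7D 7B 5C 36 → 0x8196F4A07D7B5C36.
Top bit is set, so as a signed 64-bit value this is 0x8196F4A07D7B5C36 − 2^64 = -9108824226173068234.

-9108824226173068234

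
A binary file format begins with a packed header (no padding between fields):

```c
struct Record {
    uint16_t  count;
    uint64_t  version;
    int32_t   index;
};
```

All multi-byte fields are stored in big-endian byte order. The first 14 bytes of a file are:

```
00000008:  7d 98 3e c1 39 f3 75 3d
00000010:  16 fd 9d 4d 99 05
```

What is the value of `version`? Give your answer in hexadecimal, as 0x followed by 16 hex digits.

`version` follows `count` (2 bytes), so it starts at byte offset 2 and occupies 8 bytes.
Bytes at offsets 2..9: 3E C1 39 F3 75 3D 16 FD.
Big-endian: lowest address holds the most-significant byte.
The bytes are already most-significant first: 0x3EC139F3753D16FD.

0x3EC139F3753D16FD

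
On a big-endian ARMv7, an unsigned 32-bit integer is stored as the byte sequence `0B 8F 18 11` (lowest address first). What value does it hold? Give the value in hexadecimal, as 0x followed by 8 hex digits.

0x0B8F1811

Big-endian: lowest address holds the most-significant byte.
The bytes are already most-significant first: 0x0B8F1811.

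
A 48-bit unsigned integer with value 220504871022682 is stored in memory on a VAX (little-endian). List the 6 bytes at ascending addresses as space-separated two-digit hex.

220504871022682 in hexadecimal, padded to 48 bits, is 0xC88C4A82305A.
Split into bytes (most-significant first): C8 8C 4A 82 30 5A.
In little-endian order the low byte comes first in memory.
So at ascending addresses the bytes are 5A 30 82 4A 8C C8.

5A 30 82 4A 8C C8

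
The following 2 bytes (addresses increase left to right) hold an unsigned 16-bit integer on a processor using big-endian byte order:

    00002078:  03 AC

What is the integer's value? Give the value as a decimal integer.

940

Big-endian stores the most-significant byte at the lowest address.
The bytes are already most-significant first: 0x03AC.
0x03AC = 940.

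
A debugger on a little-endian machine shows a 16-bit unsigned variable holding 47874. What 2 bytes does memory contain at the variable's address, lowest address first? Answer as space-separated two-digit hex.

47874 in hexadecimal, padded to 16 bits, is 0xBB02.
Split into bytes (most-significant first): BB 02.
In little-endian order the low byte comes first in memory.
So at ascending addresses the bytes are 02 BB.

02 BB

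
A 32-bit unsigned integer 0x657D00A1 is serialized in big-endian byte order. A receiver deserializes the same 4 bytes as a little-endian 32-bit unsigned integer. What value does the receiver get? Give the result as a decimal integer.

Stored big-endian, the bytes at ascending addresses are 65 7D 00 A1.
Read back as little-endian, the first byte is least significant, giving 0xA1007D65.
0xA1007D65 = 2701163877.

2701163877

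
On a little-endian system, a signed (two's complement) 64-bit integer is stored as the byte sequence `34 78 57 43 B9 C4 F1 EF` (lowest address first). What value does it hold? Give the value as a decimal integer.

-1156927329279707084

Little-endian: lowest address holds the least-significant byte.
Reassemble most-significant byte first: EF F1 C4 B9 43 57 78 34 → 0xEFF1C4B943577834.
Top bit is set, so as a signed 64-bit value this is 0xEFF1C4B943577834 − 2^64 = -1156927329279707084.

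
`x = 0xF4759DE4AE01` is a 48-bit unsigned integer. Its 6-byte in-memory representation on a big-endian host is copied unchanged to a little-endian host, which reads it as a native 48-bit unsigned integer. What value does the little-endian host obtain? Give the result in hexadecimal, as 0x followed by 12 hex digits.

Stored big-endian, the bytes at ascending addresses are F4 75 9D E4 AE 01.
Read back as little-endian, the first byte is least significant, giving 0x01AEE49D75F4.

0x01AEE49D75F4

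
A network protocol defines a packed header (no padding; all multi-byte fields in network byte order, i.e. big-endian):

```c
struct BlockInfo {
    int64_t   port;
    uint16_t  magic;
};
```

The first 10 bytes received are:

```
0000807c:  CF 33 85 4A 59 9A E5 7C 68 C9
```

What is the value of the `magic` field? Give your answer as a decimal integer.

`magic` follows `port` (8 bytes), so it starts at byte offset 8 and occupies 2 bytes.
Bytes at offsets 8..9: 68 C9.
In big-endian order the high byte comes first in memory.
The bytes are already most-significant first: 0x68C9.
0x68C9 = 26825.

26825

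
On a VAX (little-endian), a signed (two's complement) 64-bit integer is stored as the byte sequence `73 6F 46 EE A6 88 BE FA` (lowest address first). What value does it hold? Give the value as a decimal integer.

Little-endian stores the least-significant byte at the lowest address.
Reassemble most-significant byte first: FA BE 88 A6 EE 46 6F 73 → 0xFABE88A6EE466F73.
Top bit is set, so as a signed 64-bit value this is 0xFABE88A6EE466F73 − 2^64 = -378715068109000845.

-378715068109000845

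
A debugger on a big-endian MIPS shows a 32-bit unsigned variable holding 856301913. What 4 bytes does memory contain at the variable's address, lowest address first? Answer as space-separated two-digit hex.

33 0A 21 59

856301913 in hexadecimal, padded to 32 bits, is 0x330A2159.
Split into bytes (most-significant first): 33 0A 21 59.
In big-endian order the high byte comes first in memory.
So the memory order matches the most-significant-first order: 33 0A 21 59.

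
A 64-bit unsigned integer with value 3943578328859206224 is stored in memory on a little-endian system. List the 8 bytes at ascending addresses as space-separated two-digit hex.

3943578328859206224 in hexadecimal, padded to 64 bits, is 0x36BA67989B94E250.
Split into bytes (most-significant first): 36 BA 67 98 9B 94 E2 50.
In little-endian order the low byte comes first in memory.
So at ascending addresses the bytes are 50 E2 94 9B 98 67 BA 36.

50 E2 94 9B 98 67 BA 36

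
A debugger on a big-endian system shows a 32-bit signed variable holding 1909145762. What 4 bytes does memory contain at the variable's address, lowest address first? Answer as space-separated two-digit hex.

1909145762 in hexadecimal, padded to 32 bits, is 0x71CB40A2.
Split into bytes (most-significant first): 71 CB 40 A2.
Big-endian: lowest address holds the most-significant byte.
So the memory order matches the most-significant-first order: 71 CB 40 A2.

71 CB 40 A2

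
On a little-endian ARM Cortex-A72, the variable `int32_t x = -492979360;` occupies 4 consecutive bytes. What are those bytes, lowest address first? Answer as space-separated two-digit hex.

60 BB 9D E2

Two's complement of -492979360 in 32 bits: 492979360 = 0x1D6244A0; invert → 0xE29DBB5F; add 1 → 0xE29DBB60.
Split into bytes (most-significant first): E2 9D BB 60.
In little-endian order the low byte comes first in memory.
So at ascending addresses the bytes are 60 BB 9D E2.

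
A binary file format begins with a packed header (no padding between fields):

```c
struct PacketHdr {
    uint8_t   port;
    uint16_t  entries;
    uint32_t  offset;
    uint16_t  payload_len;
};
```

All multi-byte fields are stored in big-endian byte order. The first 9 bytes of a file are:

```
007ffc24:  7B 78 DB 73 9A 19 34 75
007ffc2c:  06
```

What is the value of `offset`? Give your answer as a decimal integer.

`offset` follows `port` (1 B), `entries` (2 B), so it starts at offset 1 + 2 = 3 and occupies 4 bytes.
Bytes at offsets 3..6: 73 9A 19 34.
Big-endian stores the most-significant byte at the lowest address.
The bytes are already most-significant first: 0x739A1934.
0x739A1934 = 1939478836.

1939478836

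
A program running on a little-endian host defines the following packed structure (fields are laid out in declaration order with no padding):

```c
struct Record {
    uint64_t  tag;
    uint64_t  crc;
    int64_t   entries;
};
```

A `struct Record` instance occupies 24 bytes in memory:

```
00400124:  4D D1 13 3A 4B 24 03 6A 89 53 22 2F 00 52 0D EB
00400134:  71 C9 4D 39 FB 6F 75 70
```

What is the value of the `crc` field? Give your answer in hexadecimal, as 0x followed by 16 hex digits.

0xEB0D52002F225389

`crc` follows `tag` (8 bytes), so it starts at byte offset 8 and occupies 8 bytes.
Bytes at offsets 8..15: 89 53 22 2F 00 52 0D EB.
In little-endian order the low byte comes first in memory.
Reassemble most-significant byte first: EB 0D 52 00 2F 22 53 89 → 0xEB0D52002F225389.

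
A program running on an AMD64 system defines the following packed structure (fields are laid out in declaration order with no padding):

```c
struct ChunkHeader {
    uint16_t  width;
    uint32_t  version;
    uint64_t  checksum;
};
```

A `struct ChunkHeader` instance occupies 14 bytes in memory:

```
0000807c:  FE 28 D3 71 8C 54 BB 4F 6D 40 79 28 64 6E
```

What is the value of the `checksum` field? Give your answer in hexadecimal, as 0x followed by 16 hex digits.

0x6E642879406D4FBB

`checksum` follows `width` (2 B), `version` (4 B), so it starts at offset 2 + 4 = 6 and occupies 8 bytes.
Bytes at offsets 6..13: BB 4F 6D 40 79 28 64 6E.
Little-endian stores the least-significant byte at the lowest address.
Reassemble most-significant byte first: 6E 64 28 79 40 6D 4F BB → 0x6E642879406D4FBB.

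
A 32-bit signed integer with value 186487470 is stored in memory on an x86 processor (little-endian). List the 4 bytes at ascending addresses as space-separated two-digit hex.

AE 92 1D 0B

186487470 in hexadecimal, padded to 32 bits, is 0x0B1D92AE.
Split into bytes (most-significant first): 0B 1D 92 AE.
Little-endian stores the least-significant byte at the lowest address.
So at ascending addresses the bytes are AE 92 1D 0B.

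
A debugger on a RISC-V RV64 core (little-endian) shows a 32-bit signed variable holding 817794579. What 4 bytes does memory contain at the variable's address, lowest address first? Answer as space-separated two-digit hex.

817794579 in hexadecimal, padded to 32 bits, is 0x30BE8E13.
Split into bytes (most-significant first): 30 BE 8E 13.
Little-endian stores the least-significant byte at the lowest address.
So at ascending addresses the bytes are 13 8E BE 30.

13 8E BE 30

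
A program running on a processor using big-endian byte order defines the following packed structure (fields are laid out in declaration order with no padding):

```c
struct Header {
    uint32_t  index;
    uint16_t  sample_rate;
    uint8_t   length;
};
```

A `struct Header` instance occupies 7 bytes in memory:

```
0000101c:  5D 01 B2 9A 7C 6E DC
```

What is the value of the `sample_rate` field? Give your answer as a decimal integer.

31854

`sample_rate` follows `index` (4 bytes), so it starts at byte offset 4 and occupies 2 bytes.
Bytes at offsets 4..5: 7C 6E.
Big-endian stores the most-significant byte at the lowest address.
The bytes are already most-significant first: 0x7C6E.
0x7C6E = 31854.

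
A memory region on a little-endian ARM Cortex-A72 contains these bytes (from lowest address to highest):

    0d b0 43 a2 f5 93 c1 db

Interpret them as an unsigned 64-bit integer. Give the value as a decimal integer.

Little-endian: lowest address holds the least-significant byte.
Reassemble most-significant byte first: DB C1 93 F5 A2 43 B0 0D → 0xDBC193F5A243B00D.
0xDBC193F5A243B00D = 15835100448009990157.

15835100448009990157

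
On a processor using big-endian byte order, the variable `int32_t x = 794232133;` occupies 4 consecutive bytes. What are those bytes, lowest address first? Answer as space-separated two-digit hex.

794232133 in hexadecimal, padded to 32 bits, is 0x2F570545.
Split into bytes (most-significant first): 2F 57 05 45.
In big-endian order the high byte comes first in memory.
So the memory order matches the most-significant-first order: 2F 57 05 45.

2F 57 05 45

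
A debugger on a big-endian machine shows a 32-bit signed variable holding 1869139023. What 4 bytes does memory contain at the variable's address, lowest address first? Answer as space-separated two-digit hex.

1869139023 in hexadecimal, padded to 32 bits, is 0x6F68CC4F.
Split into bytes (most-significant first): 6F 68 CC 4F.
Big-endian: lowest address holds the most-significant byte.
So the memory order matches the most-significant-first order: 6F 68 CC 4F.

6F 68 CC 4F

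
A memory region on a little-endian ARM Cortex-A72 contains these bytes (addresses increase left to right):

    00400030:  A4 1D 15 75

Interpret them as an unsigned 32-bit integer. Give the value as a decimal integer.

Little-endian: lowest address holds the least-significant byte.
Reassemble most-significant byte first: 75 15 1D A4 → 0x75151DA4.
0x75151DA4 = 1964318116.

1964318116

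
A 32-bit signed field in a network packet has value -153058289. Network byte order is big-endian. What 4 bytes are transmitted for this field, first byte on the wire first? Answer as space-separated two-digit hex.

F6 E0 84 0F

Two's complement of -153058289 in 32 bits: 153058289 = 0x091F7BF1; invert → 0xF6E0840E; add 1 → 0xF6E0840F.
Split into bytes (most-significant first): F6 E0 84 0F.
In big-endian order the high byte comes first in memory.
So the memory order matches the most-significant-first order: F6 E0 84 0F.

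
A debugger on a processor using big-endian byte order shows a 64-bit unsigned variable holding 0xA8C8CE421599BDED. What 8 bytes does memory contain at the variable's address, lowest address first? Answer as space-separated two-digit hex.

A8 C8 CE 42 15 99 BD ED

Split into bytes (most-significant first): A8 C8 CE 42 15 99 BD ED.
In big-endian order the high byte comes first in memory.
So the memory order matches the most-significant-first order: A8 C8 CE 42 15 99 BD ED.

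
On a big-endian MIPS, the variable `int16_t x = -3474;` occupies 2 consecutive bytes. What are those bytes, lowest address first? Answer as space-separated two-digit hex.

Two's complement of -3474 in 16 bits: 3474 = 0x0D92; invert → 0xF26D; add 1 → 0xF26E.
Split into bytes (most-significant first): F2 6E.
Big-endian: lowest address holds the most-significant byte.
So the memory order matches the most-significant-first order: F2 6E.

F2 6E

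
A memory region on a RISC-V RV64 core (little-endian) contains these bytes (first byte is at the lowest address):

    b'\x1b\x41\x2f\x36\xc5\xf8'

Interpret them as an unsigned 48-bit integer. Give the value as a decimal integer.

In little-endian order the low byte comes first in memory.
Reassemble most-significant byte first: F8 C5 36 2F 41 1B → 0xF8C5362F411B.
0xF8C5362F411B = 273525901312283.

273525901312283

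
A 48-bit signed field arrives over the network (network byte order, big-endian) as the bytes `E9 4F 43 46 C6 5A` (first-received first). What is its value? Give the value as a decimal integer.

Big-endian: lowest address holds the most-significant byte.
The bytes are already most-significant first: 0xE94F4346C65A.
Top bit is set, so as a signed 48-bit value this is 0xE94F4346C65A − 2^48 = -24948336310694.

-24948336310694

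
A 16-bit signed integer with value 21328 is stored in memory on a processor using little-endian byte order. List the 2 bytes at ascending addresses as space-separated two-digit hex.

21328 in hexadecimal, padded to 16 bits, is 0x5350.
Split into bytes (most-significant first): 53 50.
In little-endian order the low byte comes first in memory.
So at ascending addresses the bytes are 50 53.

50 53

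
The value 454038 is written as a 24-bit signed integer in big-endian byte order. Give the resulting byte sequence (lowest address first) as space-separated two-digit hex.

06 ED 96

454038 in hexadecimal, padded to 24 bits, is 0x06ED96.
Split into bytes (most-significant first): 06 ED 96.
Big-endian stores the most-significant byte at the lowest address.
So the memory order matches the most-significant-first order: 06 ED 96.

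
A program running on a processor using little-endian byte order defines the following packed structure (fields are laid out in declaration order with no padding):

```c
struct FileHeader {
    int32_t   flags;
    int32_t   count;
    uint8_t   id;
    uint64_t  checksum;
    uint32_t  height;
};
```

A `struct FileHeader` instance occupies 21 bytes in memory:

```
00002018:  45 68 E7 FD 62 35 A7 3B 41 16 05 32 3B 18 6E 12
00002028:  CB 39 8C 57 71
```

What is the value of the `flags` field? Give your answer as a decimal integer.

-35166139

`flags` is the first field, at byte offset 0, occupying 4 bytes.
Bytes at offsets 0..3: 45 68 E7 FD.
In little-endian order the low byte comes first in memory.
Reassemble most-significant byte first: FD E7 68 45 → 0xFDE76845.
Top bit is set, so as a signed 32-bit value this is 0xFDE76845 − 2^32 = -35166139.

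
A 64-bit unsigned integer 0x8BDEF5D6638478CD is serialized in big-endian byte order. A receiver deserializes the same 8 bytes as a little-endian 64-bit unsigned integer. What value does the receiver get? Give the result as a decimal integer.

Stored big-endian, the bytes at ascending addresses are 8B DE F5 D6 63 84 78 CD.
Read back as little-endian, the first byte is least significant, giving 0xCD788463D6F5DE8B.
0xCD788463D6F5DE8B = 14805729339323571851.

14805729339323571851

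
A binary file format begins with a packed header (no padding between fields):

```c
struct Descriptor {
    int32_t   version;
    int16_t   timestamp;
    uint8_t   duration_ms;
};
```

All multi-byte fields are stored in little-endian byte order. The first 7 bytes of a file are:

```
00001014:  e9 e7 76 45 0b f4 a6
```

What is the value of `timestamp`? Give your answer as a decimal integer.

-3061

`timestamp` follows `version` (4 bytes), so it starts at byte offset 4 and occupies 2 bytes.
Bytes at offsets 4..5: 0B F4.
Little-endian stores the least-significant byte at the lowest address.
Reassemble most-significant byte first: F4 0B → 0xF40B.
Top bit is set, so as a signed 16-bit value this is 0xF40B − 2^16 = -3061.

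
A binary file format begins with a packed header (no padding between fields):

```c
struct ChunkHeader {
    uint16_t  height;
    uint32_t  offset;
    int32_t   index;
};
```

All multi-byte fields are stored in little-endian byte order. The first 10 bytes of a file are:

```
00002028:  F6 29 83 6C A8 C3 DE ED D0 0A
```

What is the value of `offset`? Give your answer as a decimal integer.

`offset` follows `height` (2 bytes), so it starts at byte offset 2 and occupies 4 bytes.
Bytes at offsets 2..5: 83 6C A8 C3.
In little-endian order the low byte comes first in memory.
Reassemble most-significant byte first: C3 A8 6C 83 → 0xC3A86C83.
0xC3A86C83 = 3282594947.

3282594947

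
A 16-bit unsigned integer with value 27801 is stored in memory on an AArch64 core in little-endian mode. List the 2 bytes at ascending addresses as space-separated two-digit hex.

27801 in hexadecimal, padded to 16 bits, is 0x6C99.
Split into bytes (most-significant first): 6C 99.
In little-endian order the low byte comes first in memory.
So at ascending addresses the bytes are 99 6C.

99 6C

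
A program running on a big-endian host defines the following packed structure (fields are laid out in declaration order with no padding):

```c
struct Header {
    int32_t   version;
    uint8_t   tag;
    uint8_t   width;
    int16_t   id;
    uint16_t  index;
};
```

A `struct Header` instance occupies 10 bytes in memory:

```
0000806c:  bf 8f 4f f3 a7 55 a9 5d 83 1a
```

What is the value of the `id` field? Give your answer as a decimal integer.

`id` follows `version` (4 B), `tag` (1 B), `width` (1 B), so it starts at offset 4 + 1 + 1 = 6 and occupies 2 bytes.
Bytes at offsets 6..7: A9 5D.
In big-endian order the high byte comes first in memory.
The bytes are already most-significant first: 0xA95D.
Top bit is set, so as a signed 16-bit value this is 0xA95D − 2^16 = -22179.

-22179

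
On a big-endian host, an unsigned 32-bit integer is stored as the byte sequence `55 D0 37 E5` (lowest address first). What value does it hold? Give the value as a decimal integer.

Big-endian: lowest address holds the most-significant byte.
The bytes are already most-significant first: 0x55D037E5.
0x55D037E5 = 1439709157.

1439709157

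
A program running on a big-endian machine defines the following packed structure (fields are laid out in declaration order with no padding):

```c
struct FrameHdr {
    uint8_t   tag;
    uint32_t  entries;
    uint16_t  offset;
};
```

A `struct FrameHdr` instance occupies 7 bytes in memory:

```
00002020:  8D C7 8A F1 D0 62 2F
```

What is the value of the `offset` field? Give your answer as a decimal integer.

`offset` follows `tag` (1 B), `entries` (4 B), so it starts at offset 1 + 4 = 5 and occupies 2 bytes.
Bytes at offsets 5..6: 62 2F.
Big-endian: lowest address holds the most-significant byte.
The bytes are already most-significant first: 0x622F.
0x622F = 25135.

25135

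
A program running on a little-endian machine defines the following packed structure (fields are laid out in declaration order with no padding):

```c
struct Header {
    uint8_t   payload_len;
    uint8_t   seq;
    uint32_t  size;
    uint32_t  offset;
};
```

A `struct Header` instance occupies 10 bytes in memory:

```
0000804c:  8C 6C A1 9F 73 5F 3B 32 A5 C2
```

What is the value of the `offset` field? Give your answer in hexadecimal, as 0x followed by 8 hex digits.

`offset` follows `payload_len` (1 B), `seq` (1 B), `size` (4 B), so it starts at offset 1 + 1 + 4 = 6 and occupies 4 bytes.
Bytes at offsets 6..9: 3B 32 A5 C2.
Little-endian stores the least-significant byte at the lowest address.
Reassemble most-significant byte first: C2 A5 32 3B → 0xC2A5323B.

0xC2A5323B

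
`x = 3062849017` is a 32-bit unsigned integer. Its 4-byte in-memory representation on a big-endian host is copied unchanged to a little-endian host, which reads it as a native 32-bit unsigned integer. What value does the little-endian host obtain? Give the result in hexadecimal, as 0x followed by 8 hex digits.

0xF95D8FB6

3062849017 in 32-bit hexadecimal is 0xB68F5DF9.
Stored big-endian, the bytes at ascending addresses are B6 8F 5D F9.
Read back as little-endian, the first byte is least significant, giving 0xF95D8FB6.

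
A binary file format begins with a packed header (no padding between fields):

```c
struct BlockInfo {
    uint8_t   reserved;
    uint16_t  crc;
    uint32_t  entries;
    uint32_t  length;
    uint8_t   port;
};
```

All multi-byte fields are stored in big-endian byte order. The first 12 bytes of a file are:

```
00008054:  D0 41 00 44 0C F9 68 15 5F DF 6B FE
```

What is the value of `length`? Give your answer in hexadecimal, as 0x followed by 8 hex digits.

`length` follows `reserved` (1 B), `crc` (2 B), `entries` (4 B), so it starts at offset 1 + 2 + 4 = 7 and occupies 4 bytes.
Bytes at offsets 7..10: 15 5F DF 6B.
Big-endian: lowest address holds the most-significant byte.
The bytes are already most-significant first: 0x155FDF6B.

0x155FDF6B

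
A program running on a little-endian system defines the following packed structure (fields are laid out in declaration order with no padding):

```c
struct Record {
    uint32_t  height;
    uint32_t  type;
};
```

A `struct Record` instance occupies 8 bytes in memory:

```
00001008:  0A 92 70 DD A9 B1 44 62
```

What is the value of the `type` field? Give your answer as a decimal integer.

`type` follows `height` (4 bytes), so it starts at byte offset 4 and occupies 4 bytes.
Bytes at offsets 4..7: A9 B1 44 62.
Little-endian: lowest address holds the least-significant byte.
Reassemble most-significant byte first: 62 44 B1 A9 → 0x6244B1A9.
0x6244B1A9 = 1648669097.

1648669097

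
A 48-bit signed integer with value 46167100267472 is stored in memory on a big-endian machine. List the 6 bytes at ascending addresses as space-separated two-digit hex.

29 FD 1D 9C 9B D0

46167100267472 in hexadecimal, padded to 48 bits, is 0x29FD1D9C9BD0.
Split into bytes (most-significant first): 29 FD 1D 9C 9B D0.
Big-endian: lowest address holds the most-significant byte.
So the memory order matches the most-significant-first order: 29 FD 1D 9C 9B D0.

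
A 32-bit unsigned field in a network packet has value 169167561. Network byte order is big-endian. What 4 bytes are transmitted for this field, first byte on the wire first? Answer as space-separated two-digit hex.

0A 15 4A C9

169167561 in hexadecimal, padded to 32 bits, is 0x0A154AC9.
Split into bytes (most-significant first): 0A 15 4A C9.
In big-endian order the high byte comes first in memory.
So the memory order matches the most-significant-first order: 0A 15 4A C9.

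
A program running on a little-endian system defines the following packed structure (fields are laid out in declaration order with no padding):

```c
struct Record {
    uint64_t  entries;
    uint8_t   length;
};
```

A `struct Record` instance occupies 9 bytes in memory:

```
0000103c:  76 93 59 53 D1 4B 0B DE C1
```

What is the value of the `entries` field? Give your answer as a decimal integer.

15999965463582446454

`entries` is the first field, at byte offset 0, occupying 8 bytes.
Bytes at offsets 0..7: 76 93 59 53 D1 4B 0B DE.
Little-endian: lowest address holds the least-significant byte.
Reassemble most-significant byte first: DE 0B 4B D1 53 59 93 76 → 0xDE0B4BD153599376.
0xDE0B4BD153599376 = 15999965463582446454.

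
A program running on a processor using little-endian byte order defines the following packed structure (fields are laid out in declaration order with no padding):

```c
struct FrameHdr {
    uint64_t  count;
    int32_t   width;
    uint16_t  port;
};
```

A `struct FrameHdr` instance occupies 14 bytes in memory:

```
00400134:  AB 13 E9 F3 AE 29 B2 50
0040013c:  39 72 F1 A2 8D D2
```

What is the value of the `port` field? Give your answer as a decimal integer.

`port` follows `count` (8 B), `width` (4 B), so it starts at offset 8 + 4 = 12 and occupies 2 bytes.
Bytes at offsets 12..13: 8D D2.
Little-endian stores the least-significant byte at the lowest address.
Reassemble most-significant byte first: D2 8D → 0xD28D.
0xD28D = 53901.

53901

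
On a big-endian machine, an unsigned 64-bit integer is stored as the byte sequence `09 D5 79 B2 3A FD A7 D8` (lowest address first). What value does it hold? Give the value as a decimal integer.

In big-endian order the high byte comes first in memory.
The bytes are already most-significant first: 0x09D579B23AFDA7D8.
0x09D579B23AFDA7D8 = 708606322781562840.

708606322781562840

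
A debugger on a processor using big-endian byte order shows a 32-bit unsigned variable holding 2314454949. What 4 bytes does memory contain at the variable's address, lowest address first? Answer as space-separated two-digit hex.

2314454949 in hexadecimal, padded to 32 bits, is 0x89F3C7A5.
Split into bytes (most-significant first): 89 F3 C7 A5.
Big-endian stores the most-significant byte at the lowest address.
So the memory order matches the most-significant-first order: 89 F3 C7 A5.

89 F3 C7 A5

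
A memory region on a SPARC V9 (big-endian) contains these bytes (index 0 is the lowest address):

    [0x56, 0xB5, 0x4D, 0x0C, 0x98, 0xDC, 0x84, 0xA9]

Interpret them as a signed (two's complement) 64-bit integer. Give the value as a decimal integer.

6247984774545966249

Big-endian: lowest address holds the most-significant byte.
The bytes are already most-significant first: 0x56B54D0C98DC84A9.
0x56B54D0C98DC84A9 = 6247984774545966249.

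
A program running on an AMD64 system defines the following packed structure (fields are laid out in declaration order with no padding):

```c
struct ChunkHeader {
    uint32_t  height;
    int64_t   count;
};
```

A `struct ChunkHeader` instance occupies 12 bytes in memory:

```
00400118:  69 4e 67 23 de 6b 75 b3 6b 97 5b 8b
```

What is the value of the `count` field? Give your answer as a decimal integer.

-8404957790728786978

`count` follows `height` (4 bytes), so it starts at byte offset 4 and occupies 8 bytes.
Bytes at offsets 4..11: DE 6B 75 B3 6B 97 5B 8B.
Little-endian stores the least-significant byte at the lowest address.
Reassemble most-significant byte first: 8B 5B 97 6B B3 75 6B DE → 0x8B5B976BB3756BDE.
Top bit is set, so as a signed 64-bit value this is 0x8B5B976BB3756BDE − 2^64 = -8404957790728786978.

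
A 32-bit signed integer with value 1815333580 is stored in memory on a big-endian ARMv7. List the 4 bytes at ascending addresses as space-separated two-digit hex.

1815333580 in hexadecimal, padded to 32 bits, is 0x6C33CACC.
Split into bytes (most-significant first): 6C 33 CA CC.
In big-endian order the high byte comes first in memory.
So the memory order matches the most-significant-first order: 6C 33 CA CC.

6C 33 CA CC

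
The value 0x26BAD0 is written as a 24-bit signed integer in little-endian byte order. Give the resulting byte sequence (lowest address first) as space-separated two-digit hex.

D0 BA 26

Split into bytes (most-significant first): 26 BA D0.
Little-endian: lowest address holds the least-significant byte.
So at ascending addresses the bytes are D0 BA 26.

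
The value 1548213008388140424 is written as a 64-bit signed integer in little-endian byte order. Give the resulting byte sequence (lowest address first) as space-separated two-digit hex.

1548213008388140424 in hexadecimal, padded to 64 bits, is 0x157C5B87419D2D88.
Split into bytes (most-significant first): 15 7C 5B 87 41 9D 2D 88.
Little-endian: lowest address holds the least-significant byte.
So at ascending addresses the bytes are 88 2D 9D 41 87 5B 7C 15.

88 2D 9D 41 87 5B 7C 15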